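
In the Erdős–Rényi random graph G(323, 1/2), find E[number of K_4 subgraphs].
E[# K_4] = C(323, 4) · (1/2)^C(4, 2) = 445145680 / 2^6 = 27821605/4 = 6955401.25

For each 4-subset S of vertices (there are C(323, 4) = 445145680 such S), let X_S = 1 if S induces a K_4 (all C(4, 2) = 6 edges present). Then P(X_S = 1) = (1/2)^6 = 1/64. By linearity of expectation, E[# K_4] = C(323, 4) · (1/2)^6 = 445145680 / 64 = 27821605/4 = 6955401.25.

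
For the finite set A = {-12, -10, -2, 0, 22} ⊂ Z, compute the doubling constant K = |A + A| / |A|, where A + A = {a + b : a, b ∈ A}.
K = |A + A| / |A| = 14/5

Enumerate A + A = {a + b : a, b ∈ A}. With |A| = 5, there are |A|^2 = 25 ordered sum pairs; collecting distinct values, A + A = {-24, -22, -20, -14, -12, -10, -4, -2, 0, 10, 12, 20, 22, 44}, so |A + A| = 14. Thus K = 14/5. For comparison, the minimum possible |A + A| over all 5-element sets is 2·5 − 1 = 9 (so min K = 9/5), attained only by arithmetic progressions.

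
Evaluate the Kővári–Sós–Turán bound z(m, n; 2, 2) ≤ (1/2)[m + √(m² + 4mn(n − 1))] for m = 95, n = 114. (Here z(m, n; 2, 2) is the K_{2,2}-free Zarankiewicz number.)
z(95, 114; 2, 2) ≤ (1/2)[95 + √(95² + 4·95·114·113)] = (1/2)[95 + √4904185] = 1154.7697

Kővári–Sós–Turán: let r_1, ..., r_95 be the row sums and z = Σ r_i the total number of 1s. Each pair of columns can share at most one row with both entries 1 (else a 2×2 all-ones block appears), so Σ_i C(r_i, 2) ≤ C(114, 2) = 6441. By convexity Σ_i C(r_i, 2) ≥ 95·C(z/95, 2) = z(z − 95)/(2·95), giving z² − 95z − 95·114·113 ≤ 0 and hence z ≤ (1/2)[95 + √(9025 + 4·1223790)] = (1/2)[95 + √4904185] ≈ (1/2)(95 + 2214.5395) = 1154.7697.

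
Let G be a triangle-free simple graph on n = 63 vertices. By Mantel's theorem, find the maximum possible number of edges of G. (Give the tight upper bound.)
ex(63, K_3) = ⌊63^2/4⌋ = 992

Mantel (1907): a triangle-free graph on n vertices has at most ⌊n^2/4⌋ edges, with equality for the complete bipartite graph K_{⌊n/2⌋, ⌈n/2⌉}. For n = 63: ⌊63^2/4⌋ = ⌊3969/4⌋ = 992. The extremal graph is K_{31, 32}, which has 31·32 = 992 edges.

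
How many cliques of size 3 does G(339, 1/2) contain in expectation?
E[# K_3] = C(339, 3) · (1/2)^C(3, 2) = 6435689 / 2^3 = 804461.125

For each 3-subset S of vertices (there are C(339, 3) = 6435689 such S), let X_S = 1 if S induces a K_3 (all C(3, 2) = 3 edges present). Then P(X_S = 1) = (1/2)^3 = 1/8. By linearity of expectation, E[# K_3] = C(339, 3) · (1/2)^3 = 6435689 / 8 = 804461.125.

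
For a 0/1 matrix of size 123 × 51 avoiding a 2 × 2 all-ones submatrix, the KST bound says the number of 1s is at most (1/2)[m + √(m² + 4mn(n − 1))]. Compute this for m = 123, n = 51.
z(123, 51; 2, 2) ≤ (1/2)[123 + √(123² + 4·123·51·50)] = (1/2)[123 + √1269729] = 624.9113

Kővári–Sós–Turán: let r_1, ..., r_123 be the row sums and z = Σ r_i the total number of 1s. Each pair of columns can share at most one row with both entries 1 (else a 2×2 all-ones block appears), so Σ_i C(r_i, 2) ≤ C(51, 2) = 1275. By convexity Σ_i C(r_i, 2) ≥ 123·C(z/123, 2) = z(z − 123)/(2·123), giving z² − 123z − 123·51·50 ≤ 0 and hence z ≤ (1/2)[123 + √(15129 + 4·313650)] = (1/2)[123 + √1269729] ≈ (1/2)(123 + 1126.8225) = 624.9113.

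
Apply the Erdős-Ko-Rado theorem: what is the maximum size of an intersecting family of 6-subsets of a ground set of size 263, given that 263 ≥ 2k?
max |F| = C(262, 5) = 9900414342

The Erdős-Ko-Rado theorem states: for n ≥ 2k, an intersecting family of k-subsets of an n-element set has size at most C(n − 1, k − 1), with equality for 'star' families {A ⊆ [n] : |A| = k, i ∈ A} (fix an element i). For n = 263, k = 6: C(262, 5) = 9900414342.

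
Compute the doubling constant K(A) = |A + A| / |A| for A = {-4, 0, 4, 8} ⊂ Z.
K = |A + A| / |A| = 7/4

Enumerate A + A = {a + b : a, b ∈ A}. With |A| = 4, there are |A|^2 = 16 ordered sum pairs; collecting distinct values, A + A = {-8, -4, 0, 4, 8, 12, 16}, so |A + A| = 7. Thus K = 7/4. Here |A + A| = 2|A| − 1 = 7, the minimum possible — so K = 7/4 is minimal, which holds iff A is an arithmetic progression.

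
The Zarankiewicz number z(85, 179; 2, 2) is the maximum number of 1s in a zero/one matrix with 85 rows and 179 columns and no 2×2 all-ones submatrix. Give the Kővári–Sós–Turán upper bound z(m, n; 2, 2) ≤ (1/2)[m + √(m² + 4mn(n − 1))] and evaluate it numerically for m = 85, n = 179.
z(85, 179; 2, 2) ≤ (1/2)[85 + √(85² + 4·85·179·178)] = (1/2)[85 + √10840305] = 1688.7309

Kővári–Sós–Turán: let r_1, ..., r_85 be the row sums and z = Σ r_i the total number of 1s. Each pair of columns can share at most one row with both entries 1 (else a 2×2 all-ones block appears), so Σ_i C(r_i, 2) ≤ C(179, 2) = 15931. By convexity Σ_i C(r_i, 2) ≥ 85·C(z/85, 2) = z(z − 85)/(2·85), giving z² − 85z − 85·179·178 ≤ 0 and hence z ≤ (1/2)[85 + √(7225 + 4·2708270)] = (1/2)[85 + √10840305] ≈ (1/2)(85 + 3292.4618) = 1688.7309.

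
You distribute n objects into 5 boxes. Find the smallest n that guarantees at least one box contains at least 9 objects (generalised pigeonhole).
n = (9 − 1)·5 + 1 = 41

By the generalised pigeonhole principle, to guarantee some box contains ≥ r objects we need more than (r − 1) · k objects total. Threshold: n = (r − 1) · k + 1. With r = 9 and k = 5: n = 8 · 5 + 1 = 40 + 1 = 41. For n = 40 = 8 · 5, we can put exactly 8 objects in every box, avoiding 9 in any single one — so 41 is tight.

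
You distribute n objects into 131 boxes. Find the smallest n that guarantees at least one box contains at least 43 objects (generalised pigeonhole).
n = (43 − 1)·131 + 1 = 5503

By the generalised pigeonhole principle, to guarantee some box contains ≥ r objects we need more than (r − 1) · k objects total. Threshold: n = (r − 1) · k + 1. With r = 43 and k = 131: n = 42 · 131 + 1 = 5502 + 1 = 5503. For n = 5502 = 42 · 131, we can put exactly 42 objects in every box, avoiding 43 in any single one — so 5503 is tight.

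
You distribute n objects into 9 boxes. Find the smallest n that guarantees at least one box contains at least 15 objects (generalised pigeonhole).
n = (15 − 1)·9 + 1 = 127

By the generalised pigeonhole principle, to guarantee some box contains ≥ r objects we need more than (r − 1) · k objects total. Threshold: n = (r − 1) · k + 1. With r = 15 and k = 9: n = 14 · 9 + 1 = 126 + 1 = 127. For n = 126 = 14 · 9, we can put exactly 14 objects in every box, avoiding 15 in any single one — so 127 is tight.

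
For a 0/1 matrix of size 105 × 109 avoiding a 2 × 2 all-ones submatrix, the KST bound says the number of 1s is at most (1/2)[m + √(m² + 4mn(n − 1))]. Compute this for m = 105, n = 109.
z(105, 109; 2, 2) ≤ (1/2)[105 + √(105² + 4·105·109·108)] = (1/2)[105 + √4955265] = 1165.5212

Kővári–Sós–Turán: let r_1, ..., r_105 be the row sums and z = Σ r_i the total number of 1s. Each pair of columns can share at most one row with both entries 1 (else a 2×2 all-ones block appears), so Σ_i C(r_i, 2) ≤ C(109, 2) = 5886. By convexity Σ_i C(r_i, 2) ≥ 105·C(z/105, 2) = z(z − 105)/(2·105), giving z² − 105z − 105·109·108 ≤ 0 and hence z ≤ (1/2)[105 + √(11025 + 4·1236060)] = (1/2)[105 + √4955265] ≈ (1/2)(105 + 2226.0425) = 1165.5212.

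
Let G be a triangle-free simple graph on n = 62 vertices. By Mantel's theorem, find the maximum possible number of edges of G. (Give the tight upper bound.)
ex(62, K_3) = ⌊62^2/4⌋ = 961

Mantel (1907): a triangle-free graph on n vertices has at most ⌊n^2/4⌋ edges, with equality for the complete bipartite graph K_{⌊n/2⌋, ⌈n/2⌉}. For n = 62: ⌊62^2/4⌋ = ⌊3844/4⌋ = 961. The extremal graph is K_{31, 31}, which has 31·31 = 961 edges.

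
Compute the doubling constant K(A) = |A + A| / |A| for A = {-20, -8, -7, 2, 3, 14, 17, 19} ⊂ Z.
K = |A + A| / |A| = 33/8

Enumerate A + A = {a + b : a, b ∈ A}. With |A| = 8, there are |A|^2 = 64 ordered sum pairs; collecting distinct values, A + A = {-40, -28, -27, -18, -17, -16, -15, -14, -6, -5, -4, -3, -1, 4, 5, 6, 7, 9, 10, 11, 12, 16, 17, 19, 20, 21, 22, 28, 31, 33, 34, 36, 38}, so |A + A| = 33. Thus K = 33/8. For comparison, the minimum possible |A + A| over all 8-element sets is 2·8 − 1 = 15 (so min K = 15/8), attained only by arithmetic progressions.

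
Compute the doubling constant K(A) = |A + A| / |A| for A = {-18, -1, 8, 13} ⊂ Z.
K = |A + A| / |A| = 10/4 = 5/2

Enumerate A + A = {a + b : a, b ∈ A}. With |A| = 4, there are |A|^2 = 16 ordered sum pairs; collecting distinct values, A + A = {-36, -19, -10, -5, -2, 7, 12, 16, 21, 26}, so |A + A| = 10. Thus K = 10/4 = 5/2. For comparison, the minimum possible |A + A| over all 4-element sets is 2·4 − 1 = 7 (so min K = 7/4), attained only by arithmetic progressions.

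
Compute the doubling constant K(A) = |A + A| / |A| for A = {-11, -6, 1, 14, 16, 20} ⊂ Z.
K = |A + A| / |A| = 21/6 = 7/2

Enumerate A + A = {a + b : a, b ∈ A}. With |A| = 6, there are |A|^2 = 36 ordered sum pairs; collecting distinct values, A + A = {-22, -17, -12, -10, -5, 2, 3, 5, 8, 9, 10, 14, 15, 17, 21, 28, 30, 32, 34, 36, 40}, so |A + A| = 21. Thus K = 21/6 = 7/2. For comparison, the minimum possible |A + A| over all 6-element sets is 2·6 − 1 = 11 (so min K = 11/6), attained only by arithmetic progressions.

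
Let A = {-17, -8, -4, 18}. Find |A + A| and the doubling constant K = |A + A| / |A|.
K = |A + A| / |A| = 10/4 = 5/2

Enumerate A + A = {a + b : a, b ∈ A}. With |A| = 4, there are |A|^2 = 16 ordered sum pairs; collecting distinct values, A + A = {-34, -25, -21, -16, -12, -8, 1, 10, 14, 36}, so |A + A| = 10. Thus K = 10/4 = 5/2. For comparison, the minimum possible |A + A| over all 4-element sets is 2·4 − 1 = 7 (so min K = 7/4), attained only by arithmetic progressions.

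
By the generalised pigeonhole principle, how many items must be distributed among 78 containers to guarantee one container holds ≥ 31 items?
n = (31 − 1)·78 + 1 = 2341

By the generalised pigeonhole principle, to guarantee some box contains ≥ r objects we need more than (r − 1) · k objects total. Threshold: n = (r − 1) · k + 1. With r = 31 and k = 78: n = 30 · 78 + 1 = 2340 + 1 = 2341. For n = 2340 = 30 · 78, we can put exactly 30 objects in every box, avoiding 31 in any single one — so 2341 is tight.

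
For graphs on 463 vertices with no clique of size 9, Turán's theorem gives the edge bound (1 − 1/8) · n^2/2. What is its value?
Turán density bound = (7/8) · 463^2/2 = 1500583/16 ≈ 93786.4375

Turán's theorem: ex(n, K_{r+1}) is achieved by the complete r-partite Turán graph T(n, r) with parts as balanced as possible, and is at most (1 − 1/r) · n^2/2. For r = 8, n = 463: the density bound is (7/8) · 214369/2 = 1500583/16 ≈ 93786.4375. The integer-valued extremum is e(T(463, 8)) = 93786, which is strictly less than the density bound 1500583/16 since 8 ∤ 463 (the parts of T(463, 8) cannot all be equal).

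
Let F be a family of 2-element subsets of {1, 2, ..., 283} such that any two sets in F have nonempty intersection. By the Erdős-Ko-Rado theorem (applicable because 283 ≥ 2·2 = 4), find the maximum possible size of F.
max |F| = C(282, 1) = 282

The Erdős-Ko-Rado theorem states: for n ≥ 2k, an intersecting family of k-subsets of an n-element set has size at most C(n − 1, k − 1), with equality for 'star' families {A ⊆ [n] : |A| = k, i ∈ A} (fix an element i). For n = 283, k = 2: C(282, 1) = 282.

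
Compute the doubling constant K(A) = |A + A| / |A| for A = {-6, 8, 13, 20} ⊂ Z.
K = |A + A| / |A| = 10/4 = 5/2

Enumerate A + A = {a + b : a, b ∈ A}. With |A| = 4, there are |A|^2 = 16 ordered sum pairs; collecting distinct values, A + A = {-12, 2, 7, 14, 16, 21, 26, 28, 33, 40}, so |A + A| = 10. Thus K = 10/4 = 5/2. For comparison, the minimum possible |A + A| over all 4-element sets is 2·4 − 1 = 7 (so min K = 7/4), attained only by arithmetic progressions.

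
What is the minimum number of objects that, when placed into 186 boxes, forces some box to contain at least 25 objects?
n = (25 − 1)·186 + 1 = 4465

By the generalised pigeonhole principle, to guarantee some box contains ≥ r objects we need more than (r − 1) · k objects total. Threshold: n = (r − 1) · k + 1. With r = 25 and k = 186: n = 24 · 186 + 1 = 4464 + 1 = 4465. For n = 4464 = 24 · 186, we can put exactly 24 objects in every box, avoiding 25 in any single one — so 4465 is tight.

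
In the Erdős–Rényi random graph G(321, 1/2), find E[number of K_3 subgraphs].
E[# K_3] = C(321, 3) · (1/2)^C(3, 2) = 5461280 / 2^3 = 682660

For each 3-subset S of vertices (there are C(321, 3) = 5461280 such S), let X_S = 1 if S induces a K_3 (all C(3, 2) = 3 edges present). Then P(X_S = 1) = (1/2)^3 = 1/8. By linearity of expectation, E[# K_3] = C(321, 3) · (1/2)^3 = 5461280 / 8 = 682660.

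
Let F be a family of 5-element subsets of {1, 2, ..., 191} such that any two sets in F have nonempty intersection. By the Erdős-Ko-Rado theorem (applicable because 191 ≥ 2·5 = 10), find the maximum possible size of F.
max |F| = C(190, 4) = 52602165

The Erdős-Ko-Rado theorem states: for n ≥ 2k, an intersecting family of k-subsets of an n-element set has size at most C(n − 1, k − 1), with equality for 'star' families {A ⊆ [n] : |A| = k, i ∈ A} (fix an element i). For n = 191, k = 5: C(190, 4) = 52602165.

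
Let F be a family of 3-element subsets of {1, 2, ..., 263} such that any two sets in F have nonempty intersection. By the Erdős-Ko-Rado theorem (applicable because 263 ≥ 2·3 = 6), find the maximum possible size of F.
max |F| = C(262, 2) = 34191

The Erdős-Ko-Rado theorem states: for n ≥ 2k, an intersecting family of k-subsets of an n-element set has size at most C(n − 1, k − 1), with equality for 'star' families {A ⊆ [n] : |A| = k, i ∈ A} (fix an element i). For n = 263, k = 3: C(262, 2) = 34191.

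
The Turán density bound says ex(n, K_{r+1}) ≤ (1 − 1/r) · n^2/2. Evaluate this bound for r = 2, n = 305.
Turán density bound = (1/2) · 305^2/2 = 93025/4 ≈ 23256.25

Turán's theorem: ex(n, K_{r+1}) is achieved by the complete r-partite Turán graph T(n, r) with parts as balanced as possible, and is at most (1 − 1/r) · n^2/2. For r = 2, n = 305: the density bound is (1/2) · 93025/2 = 93025/4 ≈ 23256.25. The integer-valued extremum is e(T(305, 2)) = 23256, which is strictly less than the density bound 93025/4 since 2 ∤ 305 (the parts of T(305, 2) cannot all be equal).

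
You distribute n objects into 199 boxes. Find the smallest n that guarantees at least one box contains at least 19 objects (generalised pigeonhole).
n = (19 − 1)·199 + 1 = 3583

By the generalised pigeonhole principle, to guarantee some box contains ≥ r objects we need more than (r − 1) · k objects total. Threshold: n = (r − 1) · k + 1. With r = 19 and k = 199: n = 18 · 199 + 1 = 3582 + 1 = 3583. For n = 3582 = 18 · 199, we can put exactly 18 objects in every box, avoiding 19 in any single one — so 3583 is tight.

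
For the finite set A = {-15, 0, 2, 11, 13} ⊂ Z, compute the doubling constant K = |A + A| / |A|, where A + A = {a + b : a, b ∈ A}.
K = |A + A| / |A| = 14/5

Enumerate A + A = {a + b : a, b ∈ A}. With |A| = 5, there are |A|^2 = 25 ordered sum pairs; collecting distinct values, A + A = {-30, -15, -13, -4, -2, 0, 2, 4, 11, 13, 15, 22, 24, 26}, so |A + A| = 14. Thus K = 14/5. For comparison, the minimum possible |A + A| over all 5-element sets is 2·5 − 1 = 9 (so min K = 9/5), attained only by arithmetic progressions.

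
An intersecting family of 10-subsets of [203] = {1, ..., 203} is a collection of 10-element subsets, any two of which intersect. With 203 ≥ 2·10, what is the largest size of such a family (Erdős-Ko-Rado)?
max |F| = C(202, 9) = 1287927140349850

Erdős-Ko-Rado (1961): when n ≥ 2k, max |F| = C(n−1, k−1). The bound is attained by the star {A : i ∈ A} for any fixed i ∈ [n]. Here C(203−1, 10−1) = C(202, 9) = 1287927140349850.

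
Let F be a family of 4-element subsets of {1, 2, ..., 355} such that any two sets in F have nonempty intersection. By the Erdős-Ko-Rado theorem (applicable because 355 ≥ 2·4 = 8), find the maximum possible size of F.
max |F| = C(354, 3) = 7331104

The Erdős-Ko-Rado theorem states: for n ≥ 2k, an intersecting family of k-subsets of an n-element set has size at most C(n − 1, k − 1), with equality for 'star' families {A ⊆ [n] : |A| = k, i ∈ A} (fix an element i). For n = 355, k = 4: C(354, 3) = 7331104.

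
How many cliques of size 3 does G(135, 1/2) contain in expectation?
E[# K_3] = C(135, 3) · (1/2)^C(3, 2) = 400995 / 2^3 = 50124.375

For each 3-subset S of vertices (there are C(135, 3) = 400995 such S), let X_S = 1 if S induces a K_3 (all C(3, 2) = 3 edges present). Then P(X_S = 1) = (1/2)^3 = 1/8. By linearity of expectation, E[# K_3] = C(135, 3) · (1/2)^3 = 400995 / 8 = 50124.375.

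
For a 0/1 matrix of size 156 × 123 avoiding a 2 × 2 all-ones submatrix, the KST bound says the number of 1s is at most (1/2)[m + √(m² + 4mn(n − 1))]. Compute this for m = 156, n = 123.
z(156, 123; 2, 2) ≤ (1/2)[156 + √(156² + 4·156·123·122)] = (1/2)[156 + √9388080] = 1609.9987

Kővári–Sós–Turán: let r_1, ..., r_156 be the row sums and z = Σ r_i the total number of 1s. Each pair of columns can share at most one row with both entries 1 (else a 2×2 all-ones block appears), so Σ_i C(r_i, 2) ≤ C(123, 2) = 7503. By convexity Σ_i C(r_i, 2) ≥ 156·C(z/156, 2) = z(z − 156)/(2·156), giving z² − 156z − 156·123·122 ≤ 0 and hence z ≤ (1/2)[156 + √(24336 + 4·2340936)] = (1/2)[156 + √9388080] ≈ (1/2)(156 + 3063.9974) = 1609.9987.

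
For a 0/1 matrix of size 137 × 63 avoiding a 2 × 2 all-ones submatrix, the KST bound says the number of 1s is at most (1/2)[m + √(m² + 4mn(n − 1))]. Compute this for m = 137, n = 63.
z(137, 63; 2, 2) ≤ (1/2)[137 + √(137² + 4·137·63·62)] = (1/2)[137 + √2159257] = 803.2205

Kővári–Sós–Turán: let r_1, ..., r_137 be the row sums and z = Σ r_i the total number of 1s. Each pair of columns can share at most one row with both entries 1 (else a 2×2 all-ones block appears), so Σ_i C(r_i, 2) ≤ C(63, 2) = 1953. By convexity Σ_i C(r_i, 2) ≥ 137·C(z/137, 2) = z(z − 137)/(2·137), giving z² − 137z − 137·63·62 ≤ 0 and hence z ≤ (1/2)[137 + √(18769 + 4·535122)] = (1/2)[137 + √2159257] ≈ (1/2)(137 + 1469.4411) = 803.2205.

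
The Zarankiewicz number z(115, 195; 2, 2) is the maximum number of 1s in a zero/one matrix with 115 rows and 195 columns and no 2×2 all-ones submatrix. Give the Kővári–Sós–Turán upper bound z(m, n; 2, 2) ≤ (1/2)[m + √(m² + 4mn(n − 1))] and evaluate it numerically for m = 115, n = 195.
z(115, 195; 2, 2) ≤ (1/2)[115 + √(115² + 4·115·195·194)] = (1/2)[115 + √17415025] = 2144.0657

Kővári–Sós–Turán: let r_1, ..., r_115 be the row sums and z = Σ r_i the total number of 1s. Each pair of columns can share at most one row with both entries 1 (else a 2×2 all-ones block appears), so Σ_i C(r_i, 2) ≤ C(195, 2) = 18915. By convexity Σ_i C(r_i, 2) ≥ 115·C(z/115, 2) = z(z − 115)/(2·115), giving z² − 115z − 115·195·194 ≤ 0 and hence z ≤ (1/2)[115 + √(13225 + 4·4350450)] = (1/2)[115 + √17415025] ≈ (1/2)(115 + 4173.1313) = 2144.0657.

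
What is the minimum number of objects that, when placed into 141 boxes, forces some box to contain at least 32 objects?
n = (32 − 1)·141 + 1 = 4372

By the generalised pigeonhole principle, to guarantee some box contains ≥ r objects we need more than (r − 1) · k objects total. Threshold: n = (r − 1) · k + 1. With r = 32 and k = 141: n = 31 · 141 + 1 = 4371 + 1 = 4372. For n = 4371 = 31 · 141, we can put exactly 31 objects in every box, avoiding 32 in any single one — so 4372 is tight.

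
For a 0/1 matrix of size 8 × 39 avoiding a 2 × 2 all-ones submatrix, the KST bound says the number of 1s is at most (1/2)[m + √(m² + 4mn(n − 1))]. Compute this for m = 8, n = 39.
z(8, 39; 2, 2) ≤ (1/2)[8 + √(8² + 4·8·39·38)] = (1/2)[8 + √47488] = 112.9587

Kővári–Sós–Turán: let r_1, ..., r_8 be the row sums and z = Σ r_i the total number of 1s. Each pair of columns can share at most one row with both entries 1 (else a 2×2 all-ones block appears), so Σ_i C(r_i, 2) ≤ C(39, 2) = 741. By convexity Σ_i C(r_i, 2) ≥ 8·C(z/8, 2) = z(z − 8)/(2·8), giving z² − 8z − 8·39·38 ≤ 0 and hence z ≤ (1/2)[8 + √(64 + 4·11856)] = (1/2)[8 + √47488] ≈ (1/2)(8 + 217.9174) = 112.9587.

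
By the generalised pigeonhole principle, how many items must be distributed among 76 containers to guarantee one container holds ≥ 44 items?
n = (44 − 1)·76 + 1 = 3269

By the generalised pigeonhole principle, to guarantee some box contains ≥ r objects we need more than (r − 1) · k objects total. Threshold: n = (r − 1) · k + 1. With r = 44 and k = 76: n = 43 · 76 + 1 = 3268 + 1 = 3269. For n = 3268 = 43 · 76, we can put exactly 43 objects in every box, avoiding 44 in any single one — so 3269 is tight.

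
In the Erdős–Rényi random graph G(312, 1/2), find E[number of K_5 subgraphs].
E[# K_5] = C(312, 5) · (1/2)^C(5, 2) = 23856384552 / 2^10 = 2982048069/128 = 23297250.5390625

For each 5-subset S of vertices (there are C(312, 5) = 23856384552 such S), let X_S = 1 if S induces a K_5 (all C(5, 2) = 10 edges present). Then P(X_S = 1) = (1/2)^10 = 1/1024. By linearity of expectation, E[# K_5] = C(312, 5) · (1/2)^10 = 23856384552 / 1024 = 2982048069/128 = 23297250.5390625.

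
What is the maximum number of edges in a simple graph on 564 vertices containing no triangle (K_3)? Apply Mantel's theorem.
ex(564, K_3) = ⌊564^2/4⌋ = 79524

Mantel (1907): a triangle-free graph on n vertices has at most ⌊n^2/4⌋ edges, with equality for the complete bipartite graph K_{⌊n/2⌋, ⌈n/2⌉}. For n = 564: ⌊564^2/4⌋ = ⌊318096/4⌋ = 79524. The extremal graph is K_{282, 282}, which has 282·282 = 79524 edges.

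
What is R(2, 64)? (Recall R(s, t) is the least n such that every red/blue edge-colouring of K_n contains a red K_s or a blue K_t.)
R(2, 64) = 64

R(2, k) = k for all k ≥ 2: in a 2-colouring of K_k, either some edge is red (a red K_2) or all edges are blue (a blue K_k). And K_{63} coloured all-blue has no blue K_64, so R(2, 64) > 63. Hence R(2, 64) = 64.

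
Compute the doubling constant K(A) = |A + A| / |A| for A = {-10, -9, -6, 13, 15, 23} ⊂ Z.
K = |A + A| / |A| = 21/6 = 7/2

Enumerate A + A = {a + b : a, b ∈ A}. With |A| = 6, there are |A|^2 = 36 ordered sum pairs; collecting distinct values, A + A = {-20, -19, -18, -16, -15, -12, 3, 4, 5, 6, 7, 9, 13, 14, 17, 26, 28, 30, 36, 38, 46}, so |A + A| = 21. Thus K = 21/6 = 7/2. For comparison, the minimum possible |A + A| over all 6-element sets is 2·6 − 1 = 11 (so min K = 11/6), attained only by arithmetic progressions.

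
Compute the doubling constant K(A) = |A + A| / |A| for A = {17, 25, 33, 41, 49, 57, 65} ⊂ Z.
K = |A + A| / |A| = 13/7

Enumerate A + A = {a + b : a, b ∈ A}. With |A| = 7, there are |A|^2 = 49 ordered sum pairs; collecting distinct values, A + A = {34, 42, 50, 58, 66, 74, 82, 90, 98, 106, 114, 122, 130}, so |A + A| = 13. Thus K = 13/7. Here |A + A| = 2|A| − 1 = 13, the minimum possible — so K = 13/7 is minimal, which holds iff A is an arithmetic progression.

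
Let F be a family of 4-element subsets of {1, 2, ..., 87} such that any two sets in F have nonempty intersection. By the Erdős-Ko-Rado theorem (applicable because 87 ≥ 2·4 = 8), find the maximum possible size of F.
max |F| = C(86, 3) = 102340

Erdős-Ko-Rado (1961): when n ≥ 2k, max |F| = C(n−1, k−1). The bound is attained by the star {A : i ∈ A} for any fixed i ∈ [n]. Here C(87−1, 4−1) = C(86, 3) = 102340.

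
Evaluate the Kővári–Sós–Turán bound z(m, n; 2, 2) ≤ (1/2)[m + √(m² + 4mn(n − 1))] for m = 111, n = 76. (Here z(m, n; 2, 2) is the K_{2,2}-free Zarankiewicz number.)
z(111, 76; 2, 2) ≤ (1/2)[111 + √(111² + 4·111·76·75)] = (1/2)[111 + √2543121] = 852.8583

Kővári–Sós–Turán: let r_1, ..., r_111 be the row sums and z = Σ r_i the total number of 1s. Each pair of columns can share at most one row with both entries 1 (else a 2×2 all-ones block appears), so Σ_i C(r_i, 2) ≤ C(76, 2) = 2850. By convexity Σ_i C(r_i, 2) ≥ 111·C(z/111, 2) = z(z − 111)/(2·111), giving z² − 111z − 111·76·75 ≤ 0 and hence z ≤ (1/2)[111 + √(12321 + 4·632700)] = (1/2)[111 + √2543121] ≈ (1/2)(111 + 1594.7166) = 852.8583.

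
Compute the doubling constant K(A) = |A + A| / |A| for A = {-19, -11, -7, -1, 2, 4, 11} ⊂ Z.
K = |A + A| / |A| = 26/7

Enumerate A + A = {a + b : a, b ∈ A}. With |A| = 7, there are |A|^2 = 49 ordered sum pairs; collecting distinct values, A + A = {-38, -30, -26, -22, -20, -18, -17, -15, -14, -12, -9, -8, -7, -5, -3, -2, 0, 1, 3, 4, 6, 8, 10, 13, 15, 22}, so |A + A| = 26. Thus K = 26/7. For comparison, the minimum possible |A + A| over all 7-element sets is 2·7 − 1 = 13 (so min K = 13/7), attained only by arithmetic progressions.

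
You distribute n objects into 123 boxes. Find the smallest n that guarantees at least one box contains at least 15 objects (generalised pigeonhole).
n = (15 − 1)·123 + 1 = 1723

By the generalised pigeonhole principle, to guarantee some box contains ≥ r objects we need more than (r − 1) · k objects total. Threshold: n = (r − 1) · k + 1. With r = 15 and k = 123: n = 14 · 123 + 1 = 1722 + 1 = 1723. For n = 1722 = 14 · 123, we can put exactly 14 objects in every box, avoiding 15 in any single one — so 1723 is tight.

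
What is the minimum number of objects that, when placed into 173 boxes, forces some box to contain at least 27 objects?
n = (27 − 1)·173 + 1 = 4499

By the generalised pigeonhole principle, to guarantee some box contains ≥ r objects we need more than (r − 1) · k objects total. Threshold: n = (r − 1) · k + 1. With r = 27 and k = 173: n = 26 · 173 + 1 = 4498 + 1 = 4499. For n = 4498 = 26 · 173, we can put exactly 26 objects in every box, avoiding 27 in any single one — so 4499 is tight.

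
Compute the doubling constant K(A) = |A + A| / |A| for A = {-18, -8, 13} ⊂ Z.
K = |A + A| / |A| = 6/3 = 2

Enumerate A + A = {a + b : a, b ∈ A}. With |A| = 3, there are |A|^2 = 9 ordered sum pairs; collecting distinct values, A + A = {-36, -26, -16, -5, 5, 26}, so |A + A| = 6. Thus K = 6/3 = 2. For comparison, the minimum possible |A + A| over all 3-element sets is 2·3 − 1 = 5 (so min K = 5/3), attained only by arithmetic progressions.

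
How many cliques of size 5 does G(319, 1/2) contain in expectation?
E[# K_5] = C(319, 5) · (1/2)^C(5, 2) = 26674326063 / 2^10 ≈ 26049146.545898

For each 5-subset S of vertices (there are C(319, 5) = 26674326063 such S), let X_S = 1 if S induces a K_5 (all C(5, 2) = 10 edges present). Then P(X_S = 1) = (1/2)^10 = 1/1024. By linearity of expectation, E[# K_5] = C(319, 5) · (1/2)^10 = 26674326063 / 1024 ≈ 26049146.545898.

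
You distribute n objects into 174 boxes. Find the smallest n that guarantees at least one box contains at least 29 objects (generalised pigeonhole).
n = (29 − 1)·174 + 1 = 4873

By the generalised pigeonhole principle, to guarantee some box contains ≥ r objects we need more than (r − 1) · k objects total. Threshold: n = (r − 1) · k + 1. With r = 29 and k = 174: n = 28 · 174 + 1 = 4872 + 1 = 4873. For n = 4872 = 28 · 174, we can put exactly 28 objects in every box, avoiding 29 in any single one — so 4873 is tight.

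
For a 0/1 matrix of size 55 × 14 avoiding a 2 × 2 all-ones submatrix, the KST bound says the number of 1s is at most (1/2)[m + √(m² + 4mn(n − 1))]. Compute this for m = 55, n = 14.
z(55, 14; 2, 2) ≤ (1/2)[55 + √(55² + 4·55·14·13)] = (1/2)[55 + √43065] = 131.2605

Kővári–Sós–Turán: let r_1, ..., r_55 be the row sums and z = Σ r_i the total number of 1s. Each pair of columns can share at most one row with both entries 1 (else a 2×2 all-ones block appears), so Σ_i C(r_i, 2) ≤ C(14, 2) = 91. By convexity Σ_i C(r_i, 2) ≥ 55·C(z/55, 2) = z(z − 55)/(2·55), giving z² − 55z − 55·14·13 ≤ 0 and hence z ≤ (1/2)[55 + √(3025 + 4·10010)] = (1/2)[55 + √43065] ≈ (1/2)(55 + 207.5211) = 131.2605.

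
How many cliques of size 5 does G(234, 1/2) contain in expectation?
E[# K_5] = C(234, 5) · (1/2)^C(5, 2) = 5600390796 / 2^10 = 1400097699/256 ≈ 5469131.636719

For each 5-subset S of vertices (there are C(234, 5) = 5600390796 such S), let X_S = 1 if S induces a K_5 (all C(5, 2) = 10 edges present). Then P(X_S = 1) = (1/2)^10 = 1/1024. By linearity of expectation, E[# K_5] = C(234, 5) · (1/2)^10 = 5600390796 / 1024 = 1400097699/256 ≈ 5469131.636719.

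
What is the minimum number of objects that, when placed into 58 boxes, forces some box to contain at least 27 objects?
n = (27 − 1)·58 + 1 = 1509

By the generalised pigeonhole principle, to guarantee some box contains ≥ r objects we need more than (r − 1) · k objects total. Threshold: n = (r − 1) · k + 1. With r = 27 and k = 58: n = 26 · 58 + 1 = 1508 + 1 = 1509. For n = 1508 = 26 · 58, we can put exactly 26 objects in every box, avoiding 27 in any single one — so 1509 is tight.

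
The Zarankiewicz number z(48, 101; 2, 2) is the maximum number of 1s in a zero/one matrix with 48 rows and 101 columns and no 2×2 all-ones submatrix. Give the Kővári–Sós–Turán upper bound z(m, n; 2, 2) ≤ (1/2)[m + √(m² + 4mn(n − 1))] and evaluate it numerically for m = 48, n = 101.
z(48, 101; 2, 2) ≤ (1/2)[48 + √(48² + 4·48·101·100)] = (1/2)[48 + √1941504] = 720.6893

Kővári–Sós–Turán: let r_1, ..., r_48 be the row sums and z = Σ r_i the total number of 1s. Each pair of columns can share at most one row with both entries 1 (else a 2×2 all-ones block appears), so Σ_i C(r_i, 2) ≤ C(101, 2) = 5050. By convexity Σ_i C(r_i, 2) ≥ 48·C(z/48, 2) = z(z − 48)/(2·48), giving z² − 48z − 48·101·100 ≤ 0 and hence z ≤ (1/2)[48 + √(2304 + 4·484800)] = (1/2)[48 + √1941504] ≈ (1/2)(48 + 1393.3786) = 720.6893.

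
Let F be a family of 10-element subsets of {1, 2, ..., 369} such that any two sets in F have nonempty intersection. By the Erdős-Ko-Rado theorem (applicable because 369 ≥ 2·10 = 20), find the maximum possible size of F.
max |F| = C(368, 9) = 309065893496623120

Erdős-Ko-Rado (1961): when n ≥ 2k, max |F| = C(n−1, k−1). The bound is attained by the star {A : i ∈ A} for any fixed i ∈ [n]. Here C(369−1, 10−1) = C(368, 9) = 309065893496623120.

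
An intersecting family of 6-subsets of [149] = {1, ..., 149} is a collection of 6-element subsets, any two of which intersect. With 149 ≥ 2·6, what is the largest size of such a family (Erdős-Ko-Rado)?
max |F| = C(148, 5) = 552689424

Erdős-Ko-Rado (1961): when n ≥ 2k, max |F| = C(n−1, k−1). The bound is attained by the star {A : i ∈ A} for any fixed i ∈ [n]. Here C(149−1, 6−1) = C(148, 5) = 552689424.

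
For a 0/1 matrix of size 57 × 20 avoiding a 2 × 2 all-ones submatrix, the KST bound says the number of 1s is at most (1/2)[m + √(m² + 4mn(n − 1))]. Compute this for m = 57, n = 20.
z(57, 20; 2, 2) ≤ (1/2)[57 + √(57² + 4·57·20·19)] = (1/2)[57 + √89889] = 178.4075

Kővári–Sós–Turán: let r_1, ..., r_57 be the row sums and z = Σ r_i the total number of 1s. Each pair of columns can share at most one row with both entries 1 (else a 2×2 all-ones block appears), so Σ_i C(r_i, 2) ≤ C(20, 2) = 190. By convexity Σ_i C(r_i, 2) ≥ 57·C(z/57, 2) = z(z − 57)/(2·57), giving z² − 57z − 57·20·19 ≤ 0 and hence z ≤ (1/2)[57 + √(3249 + 4·21660)] = (1/2)[57 + √89889] ≈ (1/2)(57 + 299.8149) = 178.4075.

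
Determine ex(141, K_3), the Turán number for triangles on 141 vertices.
ex(141, K_3) = ⌊141^2/4⌋ = 4970

Mantel (1907): a triangle-free graph on n vertices has at most ⌊n^2/4⌋ edges, with equality for the complete bipartite graph K_{⌊n/2⌋, ⌈n/2⌉}. For n = 141: ⌊141^2/4⌋ = ⌊19881/4⌋ = 4970. The extremal graph is K_{70, 71}, which has 70·71 = 4970 edges.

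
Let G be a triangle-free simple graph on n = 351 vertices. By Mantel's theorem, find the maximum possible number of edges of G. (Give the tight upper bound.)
ex(351, K_3) = ⌊351^2/4⌋ = 30800

Mantel (1907): a triangle-free graph on n vertices has at most ⌊n^2/4⌋ edges, with equality for the complete bipartite graph K_{⌊n/2⌋, ⌈n/2⌉}. For n = 351: ⌊351^2/4⌋ = ⌊123201/4⌋ = 30800. The extremal graph is K_{175, 176}, which has 175·176 = 30800 edges.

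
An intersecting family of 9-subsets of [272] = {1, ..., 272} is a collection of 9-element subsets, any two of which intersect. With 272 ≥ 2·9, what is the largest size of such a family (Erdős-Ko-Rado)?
max |F| = C(271, 8) = 650043327026115

Erdős-Ko-Rado (1961): when n ≥ 2k, max |F| = C(n−1, k−1). The bound is attained by the star {A : i ∈ A} for any fixed i ∈ [n]. Here C(272−1, 9−1) = C(271, 8) = 650043327026115.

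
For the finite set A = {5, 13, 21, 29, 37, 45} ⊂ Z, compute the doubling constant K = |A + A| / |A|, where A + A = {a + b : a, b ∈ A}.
K = |A + A| / |A| = 11/6

Enumerate A + A = {a + b : a, b ∈ A}. With |A| = 6, there are |A|^2 = 36 ordered sum pairs; collecting distinct values, A + A = {10, 18, 26, 34, 42, 50, 58, 66, 74, 82, 90}, so |A + A| = 11. Thus K = 11/6. Here |A + A| = 2|A| − 1 = 11, the minimum possible — so K = 11/6 is minimal, which holds iff A is an arithmetic progression.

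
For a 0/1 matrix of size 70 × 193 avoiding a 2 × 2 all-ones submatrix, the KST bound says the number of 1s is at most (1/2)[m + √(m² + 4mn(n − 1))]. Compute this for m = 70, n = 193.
z(70, 193; 2, 2) ≤ (1/2)[70 + √(70² + 4·70·193·192)] = (1/2)[70 + √10380580] = 1645.9454

Kővári–Sós–Turán: let r_1, ..., r_70 be the row sums and z = Σ r_i the total number of 1s. Each pair of columns can share at most one row with both entries 1 (else a 2×2 all-ones block appears), so Σ_i C(r_i, 2) ≤ C(193, 2) = 18528. By convexity Σ_i C(r_i, 2) ≥ 70·C(z/70, 2) = z(z − 70)/(2·70), giving z² − 70z − 70·193·192 ≤ 0 and hence z ≤ (1/2)[70 + √(4900 + 4·2593920)] = (1/2)[70 + √10380580] ≈ (1/2)(70 + 3221.8907) = 1645.9454.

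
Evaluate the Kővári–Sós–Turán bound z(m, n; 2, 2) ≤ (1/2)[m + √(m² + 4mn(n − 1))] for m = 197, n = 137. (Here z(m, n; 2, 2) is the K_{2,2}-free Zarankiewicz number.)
z(197, 137; 2, 2) ≤ (1/2)[197 + √(197² + 4·197·137·136)] = (1/2)[197 + √14720825] = 2016.8864

Kővári–Sós–Turán: let r_1, ..., r_197 be the row sums and z = Σ r_i the total number of 1s. Each pair of columns can share at most one row with both entries 1 (else a 2×2 all-ones block appears), so Σ_i C(r_i, 2) ≤ C(137, 2) = 9316. By convexity Σ_i C(r_i, 2) ≥ 197·C(z/197, 2) = z(z − 197)/(2·197), giving z² − 197z − 197·137·136 ≤ 0 and hence z ≤ (1/2)[197 + √(38809 + 4·3670504)] = (1/2)[197 + √14720825] ≈ (1/2)(197 + 3836.7727) = 2016.8864.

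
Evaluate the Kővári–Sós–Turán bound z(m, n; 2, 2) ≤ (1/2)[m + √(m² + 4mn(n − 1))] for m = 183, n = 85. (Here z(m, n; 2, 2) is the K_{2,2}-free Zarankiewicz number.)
z(183, 85; 2, 2) ≤ (1/2)[183 + √(183² + 4·183·85·84)] = (1/2)[183 + √5259969] = 1238.2311

Kővári–Sós–Turán: let r_1, ..., r_183 be the row sums and z = Σ r_i the total number of 1s. Each pair of columns can share at most one row with both entries 1 (else a 2×2 all-ones block appears), so Σ_i C(r_i, 2) ≤ C(85, 2) = 3570. By convexity Σ_i C(r_i, 2) ≥ 183·C(z/183, 2) = z(z − 183)/(2·183), giving z² − 183z − 183·85·84 ≤ 0 and hence z ≤ (1/2)[183 + √(33489 + 4·1306620)] = (1/2)[183 + √5259969] ≈ (1/2)(183 + 2293.4622) = 1238.2311.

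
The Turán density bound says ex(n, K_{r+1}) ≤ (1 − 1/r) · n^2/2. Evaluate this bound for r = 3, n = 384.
Turán density bound = (2/3) · 384^2/2 = 49152

Turán's theorem: ex(n, K_{r+1}) is achieved by the complete r-partite Turán graph T(n, r) with parts as balanced as possible, and is at most (1 − 1/r) · n^2/2. For r = 3, n = 384: the density bound is (2/3) · 147456/2 = 49152. Since 3 ∣ 384, the Turán graph T(384, 3) has parts of equal size 128, and its edge count e(T(384, 3)) = 49152 attains the density bound exactly.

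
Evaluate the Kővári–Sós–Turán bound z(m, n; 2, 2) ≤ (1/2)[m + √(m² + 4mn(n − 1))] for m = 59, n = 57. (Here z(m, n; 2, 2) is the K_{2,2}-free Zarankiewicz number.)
z(59, 57; 2, 2) ≤ (1/2)[59 + √(59² + 4·59·57·56)] = (1/2)[59 + √756793] = 464.4693

Kővári–Sós–Turán: let r_1, ..., r_59 be the row sums and z = Σ r_i the total number of 1s. Each pair of columns can share at most one row with both entries 1 (else a 2×2 all-ones block appears), so Σ_i C(r_i, 2) ≤ C(57, 2) = 1596. By convexity Σ_i C(r_i, 2) ≥ 59·C(z/59, 2) = z(z − 59)/(2·59), giving z² − 59z − 59·57·56 ≤ 0 and hence z ≤ (1/2)[59 + √(3481 + 4·188328)] = (1/2)[59 + √756793] ≈ (1/2)(59 + 869.9385) = 464.4693.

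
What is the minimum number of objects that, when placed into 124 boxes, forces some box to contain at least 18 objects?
n = (18 − 1)·124 + 1 = 2109

By the generalised pigeonhole principle, to guarantee some box contains ≥ r objects we need more than (r − 1) · k objects total. Threshold: n = (r − 1) · k + 1. With r = 18 and k = 124: n = 17 · 124 + 1 = 2108 + 1 = 2109. For n = 2108 = 17 · 124, we can put exactly 17 objects in every box, avoiding 18 in any single one — so 2109 is tight.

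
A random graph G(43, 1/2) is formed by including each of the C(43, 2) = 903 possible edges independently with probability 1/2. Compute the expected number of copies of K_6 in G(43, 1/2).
E[# K_6] = C(43, 6) · (1/2)^C(6, 2) = 6096454 / 2^15 = 3048227/16384 ≈ 186.049011

For each 6-subset S of vertices (there are C(43, 6) = 6096454 such S), let X_S = 1 if S induces a K_6 (all C(6, 2) = 15 edges present). Then P(X_S = 1) = (1/2)^15 = 1/32768. By linearity of expectation, E[# K_6] = C(43, 6) · (1/2)^15 = 6096454 / 32768 = 3048227/16384 ≈ 186.049011.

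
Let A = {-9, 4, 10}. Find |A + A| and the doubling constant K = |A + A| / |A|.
K = |A + A| / |A| = 6/3 = 2

Enumerate A + A = {a + b : a, b ∈ A}. With |A| = 3, there are |A|^2 = 9 ordered sum pairs; collecting distinct values, A + A = {-18, -5, 1, 8, 14, 20}, so |A + A| = 6. Thus K = 6/3 = 2. For comparison, the minimum possible |A + A| over all 3-element sets is 2·3 − 1 = 5 (so min K = 5/3), attained only by arithmetic progressions.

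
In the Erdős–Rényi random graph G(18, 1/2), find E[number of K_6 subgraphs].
E[# K_6] = C(18, 6) · (1/2)^C(6, 2) = 18564 / 2^15 = 4641/8192 ≈ 0.566528

For each 6-subset S of vertices (there are C(18, 6) = 18564 such S), let X_S = 1 if S induces a K_6 (all C(6, 2) = 15 edges present). Then P(X_S = 1) = (1/2)^15 = 1/32768. By linearity of expectation, E[# K_6] = C(18, 6) · (1/2)^15 = 18564 / 32768 = 4641/8192 ≈ 0.566528.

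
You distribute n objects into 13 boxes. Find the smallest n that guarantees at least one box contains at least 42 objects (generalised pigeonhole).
n = (42 − 1)·13 + 1 = 534

By the generalised pigeonhole principle, to guarantee some box contains ≥ r objects we need more than (r − 1) · k objects total. Threshold: n = (r − 1) · k + 1. With r = 42 and k = 13: n = 41 · 13 + 1 = 533 + 1 = 534. For n = 533 = 41 · 13, we can put exactly 41 objects in every box, avoiding 42 in any single one — so 534 is tight.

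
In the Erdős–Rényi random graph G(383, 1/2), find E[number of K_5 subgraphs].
E[# K_5] = C(383, 5) · (1/2)^C(5, 2) = 66900393631 / 2^10 ≈ 65332415.655273

For each 5-subset S of vertices (there are C(383, 5) = 66900393631 such S), let X_S = 1 if S induces a K_5 (all C(5, 2) = 10 edges present). Then P(X_S = 1) = (1/2)^10 = 1/1024. By linearity of expectation, E[# K_5] = C(383, 5) · (1/2)^10 = 66900393631 / 1024 ≈ 65332415.655273.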